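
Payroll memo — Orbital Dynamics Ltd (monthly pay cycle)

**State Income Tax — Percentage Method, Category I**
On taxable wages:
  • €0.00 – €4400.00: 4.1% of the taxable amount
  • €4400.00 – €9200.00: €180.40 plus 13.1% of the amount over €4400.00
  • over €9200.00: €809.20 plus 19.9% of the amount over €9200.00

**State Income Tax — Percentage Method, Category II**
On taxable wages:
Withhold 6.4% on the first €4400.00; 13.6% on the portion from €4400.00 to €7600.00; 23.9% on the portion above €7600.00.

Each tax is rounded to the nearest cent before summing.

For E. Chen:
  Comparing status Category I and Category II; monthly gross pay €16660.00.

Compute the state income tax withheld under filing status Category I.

State Income Tax (Category I): taxable = €16660.00
  €809.20 + 19.9% × (€16660.00 − €9200.00) = €809.20 + 19.9% × €7460.00 = €2293.74

€2293.74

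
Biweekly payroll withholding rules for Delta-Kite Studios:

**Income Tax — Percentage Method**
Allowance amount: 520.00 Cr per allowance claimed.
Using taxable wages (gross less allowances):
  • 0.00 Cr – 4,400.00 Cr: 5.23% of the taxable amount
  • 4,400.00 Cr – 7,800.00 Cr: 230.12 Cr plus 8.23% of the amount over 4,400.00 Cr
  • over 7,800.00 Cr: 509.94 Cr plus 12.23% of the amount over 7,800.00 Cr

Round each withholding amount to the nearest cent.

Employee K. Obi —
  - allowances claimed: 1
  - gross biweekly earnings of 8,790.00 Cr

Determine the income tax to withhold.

Income Tax: taxable = 8,790.00 Cr − 1×520.00 Cr = 8,270.00 Cr
  509.94 Cr + 12.23% × (8,270.00 Cr − 7,800.00 Cr) = 509.94 Cr + 12.23% × 470.00 Cr = 567.42 Cr

567.42 Cr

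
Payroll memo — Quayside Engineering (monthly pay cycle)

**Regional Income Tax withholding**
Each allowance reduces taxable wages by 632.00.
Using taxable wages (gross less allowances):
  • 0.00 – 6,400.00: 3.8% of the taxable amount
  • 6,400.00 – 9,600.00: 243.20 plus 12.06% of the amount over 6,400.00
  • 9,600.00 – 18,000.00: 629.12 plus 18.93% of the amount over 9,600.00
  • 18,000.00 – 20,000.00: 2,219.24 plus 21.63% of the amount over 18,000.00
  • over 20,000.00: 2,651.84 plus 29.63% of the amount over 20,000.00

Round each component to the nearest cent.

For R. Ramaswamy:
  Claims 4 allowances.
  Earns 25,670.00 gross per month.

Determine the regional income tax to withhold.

3,582.81

Regional Income Tax: taxable = 25,670.00 − 4×632.00 = 23,142.00
  2,651.84 + 29.63% × (23,142.00 − 20,000.00) = 2,651.84 + 29.63% × 3,142.00 = 3,582.81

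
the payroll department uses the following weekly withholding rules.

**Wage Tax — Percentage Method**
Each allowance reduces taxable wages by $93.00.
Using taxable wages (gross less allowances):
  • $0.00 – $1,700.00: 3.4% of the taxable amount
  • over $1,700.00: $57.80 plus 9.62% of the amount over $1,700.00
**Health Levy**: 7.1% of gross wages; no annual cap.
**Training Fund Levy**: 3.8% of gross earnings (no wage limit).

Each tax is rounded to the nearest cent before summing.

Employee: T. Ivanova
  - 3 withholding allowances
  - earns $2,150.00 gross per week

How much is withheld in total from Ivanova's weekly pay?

Wage Tax: taxable = $2,150.00 − 3×$93.00 = $1,871.00
  $57.80 + 9.62% × ($1,871.00 − $1,700.00) = $57.80 + 9.62% × $171.00 = $74.25
Health Levy: 7.1% × $2,150.00 = $152.65
Training Fund Levy: 3.8% × $2,150.00 = $81.70
Total: $74.25 + $152.65 + $81.70 = $308.60

$308.60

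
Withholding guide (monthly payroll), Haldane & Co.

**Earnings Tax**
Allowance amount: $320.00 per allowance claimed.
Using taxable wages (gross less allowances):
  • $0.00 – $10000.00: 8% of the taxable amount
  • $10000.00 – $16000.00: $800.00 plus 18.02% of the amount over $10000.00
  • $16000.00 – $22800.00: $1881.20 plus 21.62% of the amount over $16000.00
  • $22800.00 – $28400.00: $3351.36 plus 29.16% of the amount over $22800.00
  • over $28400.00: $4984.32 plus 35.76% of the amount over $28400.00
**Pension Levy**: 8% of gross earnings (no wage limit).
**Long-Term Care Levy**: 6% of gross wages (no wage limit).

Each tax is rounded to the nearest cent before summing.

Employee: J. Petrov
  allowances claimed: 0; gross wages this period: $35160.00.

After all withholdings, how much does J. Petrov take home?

Earnings Tax: taxable = $35160.00
  $4984.32 + 35.76% × ($35160.00 − $28400.00) = $4984.32 + 35.76% × $6760.00 = $7401.70
Pension Levy: 8% × $35160.00 = $2812.80
Long-Term Care Levy: 6% × $35160.00 = $2109.60
Total withheld: $7401.70 + $2812.80 + $2109.60 = $12324.10
Net pay: $35160.00 − $12324.10 = $22835.90

$22835.90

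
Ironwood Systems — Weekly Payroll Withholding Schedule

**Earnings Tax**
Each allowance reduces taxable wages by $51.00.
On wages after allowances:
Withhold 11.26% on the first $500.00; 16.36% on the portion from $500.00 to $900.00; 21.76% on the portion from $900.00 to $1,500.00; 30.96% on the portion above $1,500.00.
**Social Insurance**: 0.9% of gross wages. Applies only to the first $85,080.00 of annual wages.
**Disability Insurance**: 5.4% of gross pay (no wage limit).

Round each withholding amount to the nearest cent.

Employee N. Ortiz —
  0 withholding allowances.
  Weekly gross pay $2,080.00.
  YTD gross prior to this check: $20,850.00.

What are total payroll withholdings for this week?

$562.91

Earnings Tax: taxable = $2,080.00
  $252.30 + 30.96% × ($2,080.00 − $1,500.00) = $252.30 + 30.96% × $580.00 = $431.87
Social Insurance: 0.9% × $2,080.00 = $18.72
Disability Insurance: 5.4% × $2,080.00 = $112.32
Total: $431.87 + $18.72 + $112.32 = $562.91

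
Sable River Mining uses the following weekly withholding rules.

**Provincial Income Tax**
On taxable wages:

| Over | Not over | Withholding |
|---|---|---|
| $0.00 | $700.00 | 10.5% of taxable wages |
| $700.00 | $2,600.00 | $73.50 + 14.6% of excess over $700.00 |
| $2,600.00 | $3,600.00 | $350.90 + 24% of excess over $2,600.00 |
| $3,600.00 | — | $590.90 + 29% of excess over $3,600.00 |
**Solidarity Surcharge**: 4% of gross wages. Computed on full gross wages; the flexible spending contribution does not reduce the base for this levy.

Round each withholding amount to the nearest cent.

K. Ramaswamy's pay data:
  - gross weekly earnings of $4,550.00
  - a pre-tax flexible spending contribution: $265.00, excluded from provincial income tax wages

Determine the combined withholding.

Provincial Income Tax: taxable = $4,550.00 − $265.00 = $4,285.00
  $590.90 + 29% × ($4,285.00 − $3,600.00) = $590.90 + 29% × $685.00 = $789.55
Solidarity Surcharge: 4% × $4,550.00 = $182.00
Total: $789.55 + $182.00 = $971.55

$971.55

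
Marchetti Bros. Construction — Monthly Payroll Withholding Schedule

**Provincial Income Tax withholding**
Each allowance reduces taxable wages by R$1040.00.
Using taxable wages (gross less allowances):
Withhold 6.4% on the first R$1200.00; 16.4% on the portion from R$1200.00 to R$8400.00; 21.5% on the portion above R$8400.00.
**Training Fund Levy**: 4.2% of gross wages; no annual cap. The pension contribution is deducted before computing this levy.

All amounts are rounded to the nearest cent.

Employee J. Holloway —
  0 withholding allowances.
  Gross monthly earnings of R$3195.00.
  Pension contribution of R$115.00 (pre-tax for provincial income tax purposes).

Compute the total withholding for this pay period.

R$514.48

Provincial Income Tax: taxable = R$3195.00 − R$115.00 = R$3080.00
  R$76.80 + 16.4% × (R$3080.00 − R$1200.00) = R$76.80 + 16.4% × R$1880.00 = R$385.12
Training Fund Levy: 4.2% × R$3080.00 = R$129.36
Total: R$385.12 + R$129.36 = R$514.48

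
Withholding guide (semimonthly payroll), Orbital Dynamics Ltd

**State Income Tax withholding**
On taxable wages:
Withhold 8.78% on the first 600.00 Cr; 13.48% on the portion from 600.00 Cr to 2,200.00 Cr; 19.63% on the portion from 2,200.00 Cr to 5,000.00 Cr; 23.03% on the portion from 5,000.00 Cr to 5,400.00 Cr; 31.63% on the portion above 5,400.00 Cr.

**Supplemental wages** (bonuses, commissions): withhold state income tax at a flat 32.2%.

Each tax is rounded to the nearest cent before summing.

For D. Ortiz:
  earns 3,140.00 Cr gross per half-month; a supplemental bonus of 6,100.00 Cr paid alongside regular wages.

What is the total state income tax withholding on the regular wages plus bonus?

State Income Tax: taxable = 3,140.00 Cr
  268.36 Cr + 19.63% × (3,140.00 Cr − 2,200.00 Cr) = 268.36 Cr + 19.63% × 940.00 Cr = 452.88 Cr
Supplemental (32.2% flat on bonus): 32.2% × 6,100.00 Cr = 1,964.20 Cr
Total state income tax: 452.88 Cr + 1,964.20 Cr = 2,417.08 Cr

2,417.08 Cr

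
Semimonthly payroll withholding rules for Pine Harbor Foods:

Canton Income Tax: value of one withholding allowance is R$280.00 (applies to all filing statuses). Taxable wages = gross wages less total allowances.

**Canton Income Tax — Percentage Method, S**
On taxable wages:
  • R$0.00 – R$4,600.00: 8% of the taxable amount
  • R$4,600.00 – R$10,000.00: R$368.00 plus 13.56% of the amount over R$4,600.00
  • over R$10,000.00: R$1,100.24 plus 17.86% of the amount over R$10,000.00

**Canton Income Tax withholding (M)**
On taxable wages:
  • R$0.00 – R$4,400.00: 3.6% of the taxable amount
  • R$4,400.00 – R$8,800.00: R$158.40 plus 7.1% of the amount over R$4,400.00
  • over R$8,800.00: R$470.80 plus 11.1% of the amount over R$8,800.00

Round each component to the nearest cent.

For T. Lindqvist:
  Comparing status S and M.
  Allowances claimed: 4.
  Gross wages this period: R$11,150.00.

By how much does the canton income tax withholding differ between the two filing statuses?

Canton Income Tax (S): taxable = R$11,150.00 − 4×R$280.00 = R$10,030.00
  R$1,100.24 + 17.86% × (R$10,030.00 − R$10,000.00) = R$1,100.24 + 17.86% × R$30.00 = R$1,105.60
Canton Income Tax (M): taxable = R$11,150.00 − 4×R$280.00 = R$10,030.00
  R$470.80 + 11.1% × (R$10,030.00 − R$8,800.00) = R$470.80 + 11.1% × R$1,230.00 = R$607.33
Difference: |R$1,105.60 − R$607.33| = R$498.27 (higher under S)

R$498.27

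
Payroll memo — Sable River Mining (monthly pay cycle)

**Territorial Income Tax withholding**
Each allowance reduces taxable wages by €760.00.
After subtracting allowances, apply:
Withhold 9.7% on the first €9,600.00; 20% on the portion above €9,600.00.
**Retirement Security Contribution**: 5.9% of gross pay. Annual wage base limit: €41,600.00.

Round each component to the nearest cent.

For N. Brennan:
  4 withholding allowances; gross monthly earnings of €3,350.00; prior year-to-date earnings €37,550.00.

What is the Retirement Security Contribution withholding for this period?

€197.65

Retirement Security Contribution: 5.9% × €3,350.00 = €197.65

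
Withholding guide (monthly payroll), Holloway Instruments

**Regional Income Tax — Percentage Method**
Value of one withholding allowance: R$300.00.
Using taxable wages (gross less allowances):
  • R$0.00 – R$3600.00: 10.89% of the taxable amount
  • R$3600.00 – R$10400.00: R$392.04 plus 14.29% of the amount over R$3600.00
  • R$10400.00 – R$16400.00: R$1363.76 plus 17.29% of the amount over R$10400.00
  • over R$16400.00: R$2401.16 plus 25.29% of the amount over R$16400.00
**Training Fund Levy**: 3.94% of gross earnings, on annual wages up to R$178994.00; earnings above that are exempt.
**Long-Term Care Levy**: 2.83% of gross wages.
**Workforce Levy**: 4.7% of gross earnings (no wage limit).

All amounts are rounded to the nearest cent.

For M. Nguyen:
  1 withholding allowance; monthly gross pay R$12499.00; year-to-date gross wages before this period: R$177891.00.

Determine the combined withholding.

R$2659.44

Regional Income Tax: taxable = R$12499.00 − 1×R$300.00 = R$12199.00
  R$1363.76 + 17.29% × (R$12199.00 − R$10400.00) = R$1363.76 + 17.29% × R$1799.00 = R$1674.81
Training Fund Levy: cap R$178994.00 − YTD R$177891.00 = R$1103.00 subject; 3.94% × R$1103.00 = R$43.46
Long-Term Care Levy: 2.83% × R$12499.00 = R$353.72
Workforce Levy: 4.7% × R$12499.00 = R$587.45
Total: R$1674.81 + R$43.46 + R$353.72 + R$587.45 = R$2659.44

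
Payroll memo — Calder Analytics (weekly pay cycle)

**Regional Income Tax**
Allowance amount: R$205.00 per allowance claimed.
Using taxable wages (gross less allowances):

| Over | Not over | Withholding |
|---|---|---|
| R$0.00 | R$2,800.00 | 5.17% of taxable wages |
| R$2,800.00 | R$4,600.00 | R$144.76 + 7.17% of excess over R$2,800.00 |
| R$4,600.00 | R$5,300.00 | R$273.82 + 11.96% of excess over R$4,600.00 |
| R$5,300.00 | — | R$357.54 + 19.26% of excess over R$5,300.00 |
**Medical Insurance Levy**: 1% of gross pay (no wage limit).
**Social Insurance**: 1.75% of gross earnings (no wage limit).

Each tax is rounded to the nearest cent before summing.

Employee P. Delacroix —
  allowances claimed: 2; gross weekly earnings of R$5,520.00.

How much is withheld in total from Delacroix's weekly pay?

R$486.62

Regional Income Tax: taxable = R$5,520.00 − 2×R$205.00 = R$5,110.00
  R$273.82 + 11.96% × (R$5,110.00 − R$4,600.00) = R$273.82 + 11.96% × R$510.00 = R$334.82
Medical Insurance Levy: 1% × R$5,520.00 = R$55.20
Social Insurance: 1.75% × R$5,520.00 = R$96.60
Total: R$334.82 + R$55.20 + R$96.60 = R$486.62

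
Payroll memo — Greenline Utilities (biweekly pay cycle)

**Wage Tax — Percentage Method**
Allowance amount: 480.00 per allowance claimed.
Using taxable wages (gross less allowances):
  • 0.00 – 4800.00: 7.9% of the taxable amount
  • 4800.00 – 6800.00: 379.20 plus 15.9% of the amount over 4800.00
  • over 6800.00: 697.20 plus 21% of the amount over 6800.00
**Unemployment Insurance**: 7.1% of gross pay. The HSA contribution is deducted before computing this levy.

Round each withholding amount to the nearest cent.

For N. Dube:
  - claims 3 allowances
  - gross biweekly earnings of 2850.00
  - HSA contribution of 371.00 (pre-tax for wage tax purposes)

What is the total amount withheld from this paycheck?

Wage Tax: taxable = 2850.00 − 371.00 − 3×480.00 = 1039.00
  7.9% × 1039.00 = 82.08
Unemployment Insurance: 7.1% × 2479.00 = 176.01
Total: 82.08 + 176.01 = 258.09

258.09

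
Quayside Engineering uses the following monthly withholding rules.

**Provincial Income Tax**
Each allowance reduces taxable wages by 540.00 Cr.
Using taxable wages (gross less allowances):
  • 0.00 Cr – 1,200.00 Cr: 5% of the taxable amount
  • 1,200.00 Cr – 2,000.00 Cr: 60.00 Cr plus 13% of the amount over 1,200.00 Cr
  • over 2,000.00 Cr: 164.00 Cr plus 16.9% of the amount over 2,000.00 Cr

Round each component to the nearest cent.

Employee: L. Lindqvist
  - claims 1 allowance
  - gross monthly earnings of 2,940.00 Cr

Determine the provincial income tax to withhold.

231.60 Cr

Provincial Income Tax: taxable = 2,940.00 Cr − 1×540.00 Cr = 2,400.00 Cr
  164.00 Cr + 16.9% × (2,400.00 Cr − 2,000.00 Cr) = 164.00 Cr + 16.9% × 400.00 Cr = 231.60 Cr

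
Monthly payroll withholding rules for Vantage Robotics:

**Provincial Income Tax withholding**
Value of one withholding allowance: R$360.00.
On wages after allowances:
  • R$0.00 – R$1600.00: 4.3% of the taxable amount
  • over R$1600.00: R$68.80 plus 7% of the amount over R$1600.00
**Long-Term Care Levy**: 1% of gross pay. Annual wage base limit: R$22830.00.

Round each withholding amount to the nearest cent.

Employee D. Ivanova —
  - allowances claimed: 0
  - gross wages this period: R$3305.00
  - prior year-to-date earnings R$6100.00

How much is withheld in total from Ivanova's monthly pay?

R$221.20

Provincial Income Tax: taxable = R$3305.00
  R$68.80 + 7% × (R$3305.00 − R$1600.00) = R$68.80 + 7% × R$1705.00 = R$188.15
Long-Term Care Levy: 1% × R$3305.00 = R$33.05
Total: R$188.15 + R$33.05 = R$221.20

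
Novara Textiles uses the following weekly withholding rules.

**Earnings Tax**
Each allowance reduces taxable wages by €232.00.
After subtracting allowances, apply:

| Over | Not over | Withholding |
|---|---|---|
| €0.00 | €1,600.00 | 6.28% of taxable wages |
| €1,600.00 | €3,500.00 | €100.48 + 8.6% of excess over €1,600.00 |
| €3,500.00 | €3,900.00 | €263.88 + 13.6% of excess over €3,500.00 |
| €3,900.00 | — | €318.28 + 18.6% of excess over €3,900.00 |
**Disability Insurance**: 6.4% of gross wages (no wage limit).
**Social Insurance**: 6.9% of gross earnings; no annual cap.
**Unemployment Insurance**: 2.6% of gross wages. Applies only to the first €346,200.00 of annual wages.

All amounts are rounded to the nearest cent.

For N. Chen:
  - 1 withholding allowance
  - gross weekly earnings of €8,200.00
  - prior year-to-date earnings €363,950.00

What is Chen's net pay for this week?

€6,034.47

Earnings Tax: taxable = €8,200.00 − 1×€232.00 = €7,968.00
  €318.28 + 18.6% × (€7,968.00 − €3,900.00) = €318.28 + 18.6% × €4,068.00 = €1,074.93
Disability Insurance: 6.4% × €8,200.00 = €524.80
Social Insurance: 6.9% × €8,200.00 = €565.80
Unemployment Insurance: YTD €363,950.00 ≥ cap €346,200.00 → €0.00
Total withheld: €1,074.93 + €524.80 + €565.80 + €0.00 = €2,165.53
Net pay: €8,200.00 − €2,165.53 = €6,034.47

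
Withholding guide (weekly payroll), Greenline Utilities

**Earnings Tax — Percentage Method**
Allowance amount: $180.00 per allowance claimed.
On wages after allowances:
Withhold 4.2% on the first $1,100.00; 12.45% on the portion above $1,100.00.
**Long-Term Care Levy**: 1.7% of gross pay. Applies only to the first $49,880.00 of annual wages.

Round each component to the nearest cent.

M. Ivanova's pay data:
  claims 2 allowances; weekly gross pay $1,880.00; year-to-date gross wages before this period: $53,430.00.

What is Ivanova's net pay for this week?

Earnings Tax: taxable = $1,880.00 − 2×$180.00 = $1,520.00
  $46.20 + 12.45% × ($1,520.00 − $1,100.00) = $46.20 + 12.45% × $420.00 = $98.49
Long-Term Care Levy: YTD $53,430.00 ≥ cap $49,880.00 → $0.00
Total withheld: $98.49 + $0.00 = $98.49
Net pay: $1,880.00 − $98.49 = $1,781.51

$1,781.51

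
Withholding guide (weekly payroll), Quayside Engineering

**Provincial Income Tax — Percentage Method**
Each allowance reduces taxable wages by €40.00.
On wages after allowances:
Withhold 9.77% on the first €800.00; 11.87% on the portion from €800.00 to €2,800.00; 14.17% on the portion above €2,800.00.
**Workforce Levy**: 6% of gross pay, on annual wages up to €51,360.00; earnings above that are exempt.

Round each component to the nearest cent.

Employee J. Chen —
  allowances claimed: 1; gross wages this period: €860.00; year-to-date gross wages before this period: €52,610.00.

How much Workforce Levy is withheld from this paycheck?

€0.00

Workforce Levy: YTD €52,610.00 ≥ cap €51,360.00 → €0.00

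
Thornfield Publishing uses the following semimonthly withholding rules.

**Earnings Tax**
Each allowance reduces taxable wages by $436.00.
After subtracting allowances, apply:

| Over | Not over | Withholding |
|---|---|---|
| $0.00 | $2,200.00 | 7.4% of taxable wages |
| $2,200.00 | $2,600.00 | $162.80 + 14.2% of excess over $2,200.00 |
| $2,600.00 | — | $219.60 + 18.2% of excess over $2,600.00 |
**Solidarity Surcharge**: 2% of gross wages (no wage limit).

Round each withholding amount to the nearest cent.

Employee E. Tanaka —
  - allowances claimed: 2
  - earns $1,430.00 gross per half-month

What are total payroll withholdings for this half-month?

$69.89

Earnings Tax: taxable = $1,430.00 − 2×$436.00 = $558.00
  7.4% × $558.00 = $41.29
Solidarity Surcharge: 2% × $1,430.00 = $28.60
Total: $41.29 + $28.60 = $69.89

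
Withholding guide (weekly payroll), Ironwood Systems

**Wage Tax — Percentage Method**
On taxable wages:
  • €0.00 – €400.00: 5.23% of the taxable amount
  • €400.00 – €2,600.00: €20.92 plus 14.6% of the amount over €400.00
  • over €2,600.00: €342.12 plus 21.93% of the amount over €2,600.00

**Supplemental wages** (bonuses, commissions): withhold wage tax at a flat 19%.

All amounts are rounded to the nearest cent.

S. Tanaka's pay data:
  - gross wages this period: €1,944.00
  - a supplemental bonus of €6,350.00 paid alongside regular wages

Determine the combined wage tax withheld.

€1,452.84

Wage Tax: taxable = €1,944.00
  €20.92 + 14.6% × (€1,944.00 − €400.00) = €20.92 + 14.6% × €1,544.00 = €246.34
Supplemental (19% flat on bonus): 19% × €6,350.00 = €1,206.50
Total wage tax: €246.34 + €1,206.50 = €1,452.84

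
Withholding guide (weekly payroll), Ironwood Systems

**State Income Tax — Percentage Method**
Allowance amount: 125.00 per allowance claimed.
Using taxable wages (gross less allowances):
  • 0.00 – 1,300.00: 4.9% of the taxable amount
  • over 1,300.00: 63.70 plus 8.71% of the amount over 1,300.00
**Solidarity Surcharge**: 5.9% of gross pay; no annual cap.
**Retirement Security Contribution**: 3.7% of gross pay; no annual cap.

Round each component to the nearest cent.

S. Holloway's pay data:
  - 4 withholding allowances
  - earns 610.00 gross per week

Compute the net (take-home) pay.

546.05

State Income Tax: taxable = 610.00 − 4×125.00 = 110.00
  4.9% × 110.00 = 5.39
Solidarity Surcharge: 5.9% × 610.00 = 35.99
Retirement Security Contribution: 3.7% × 610.00 = 22.57
Total withheld: 5.39 + 35.99 + 22.57 = 63.95
Net pay: 610.00 − 63.95 = 546.05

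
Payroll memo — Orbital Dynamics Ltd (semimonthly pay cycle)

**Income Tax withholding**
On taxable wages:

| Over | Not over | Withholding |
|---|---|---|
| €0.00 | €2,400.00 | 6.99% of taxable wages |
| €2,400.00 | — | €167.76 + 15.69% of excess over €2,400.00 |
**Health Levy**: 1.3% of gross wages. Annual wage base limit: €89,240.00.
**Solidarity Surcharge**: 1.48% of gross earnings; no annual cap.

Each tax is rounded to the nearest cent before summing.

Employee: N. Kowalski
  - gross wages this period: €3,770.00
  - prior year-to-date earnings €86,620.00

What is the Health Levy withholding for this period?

€34.06

Health Levy: cap €89,240.00 − YTD €86,620.00 = €2,620.00 subject; 1.3% × €2,620.00 = €34.06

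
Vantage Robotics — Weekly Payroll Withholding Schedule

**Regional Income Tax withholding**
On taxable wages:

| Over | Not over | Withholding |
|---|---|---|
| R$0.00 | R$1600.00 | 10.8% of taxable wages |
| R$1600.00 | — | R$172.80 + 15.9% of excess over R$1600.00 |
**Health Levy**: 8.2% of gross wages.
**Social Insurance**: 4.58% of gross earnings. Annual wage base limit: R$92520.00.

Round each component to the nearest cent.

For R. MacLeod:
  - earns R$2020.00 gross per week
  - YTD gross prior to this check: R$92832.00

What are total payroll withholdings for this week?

R$405.22

Regional Income Tax: taxable = R$2020.00
  R$172.80 + 15.9% × (R$2020.00 − R$1600.00) = R$172.80 + 15.9% × R$420.00 = R$239.58
Health Levy: 8.2% × R$2020.00 = R$165.64
Social Insurance: YTD R$92832.00 ≥ cap R$92520.00 → R$0.00
Total: R$239.58 + R$165.64 + R$0.00 = R$405.22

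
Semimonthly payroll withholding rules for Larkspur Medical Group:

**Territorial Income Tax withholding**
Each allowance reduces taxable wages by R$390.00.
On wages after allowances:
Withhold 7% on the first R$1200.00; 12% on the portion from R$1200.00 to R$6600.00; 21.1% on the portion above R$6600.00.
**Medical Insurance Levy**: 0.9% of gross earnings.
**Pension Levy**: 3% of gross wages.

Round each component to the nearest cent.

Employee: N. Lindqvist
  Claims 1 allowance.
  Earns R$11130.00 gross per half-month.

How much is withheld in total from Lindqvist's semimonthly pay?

R$2039.61

Territorial Income Tax: taxable = R$11130.00 − 1×R$390.00 = R$10740.00
  R$732.00 + 21.1% × (R$10740.00 − R$6600.00) = R$732.00 + 21.1% × R$4140.00 = R$1605.54
Medical Insurance Levy: 0.9% × R$11130.00 = R$100.17
Pension Levy: 3% × R$11130.00 = R$333.90
Total: R$1605.54 + R$100.17 + R$333.90 = R$2039.61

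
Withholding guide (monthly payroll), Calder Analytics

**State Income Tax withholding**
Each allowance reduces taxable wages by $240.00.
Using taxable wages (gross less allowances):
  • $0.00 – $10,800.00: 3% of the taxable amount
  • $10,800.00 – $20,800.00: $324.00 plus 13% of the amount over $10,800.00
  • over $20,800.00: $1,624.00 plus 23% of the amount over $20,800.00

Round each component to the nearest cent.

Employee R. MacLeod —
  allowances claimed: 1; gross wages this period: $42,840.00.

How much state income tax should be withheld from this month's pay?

State Income Tax: taxable = $42,840.00 − 1×$240.00 = $42,600.00
  $1,624.00 + 23% × ($42,600.00 − $20,800.00) = $1,624.00 + 23% × $21,800.00 = $6,638.00

$6,638.00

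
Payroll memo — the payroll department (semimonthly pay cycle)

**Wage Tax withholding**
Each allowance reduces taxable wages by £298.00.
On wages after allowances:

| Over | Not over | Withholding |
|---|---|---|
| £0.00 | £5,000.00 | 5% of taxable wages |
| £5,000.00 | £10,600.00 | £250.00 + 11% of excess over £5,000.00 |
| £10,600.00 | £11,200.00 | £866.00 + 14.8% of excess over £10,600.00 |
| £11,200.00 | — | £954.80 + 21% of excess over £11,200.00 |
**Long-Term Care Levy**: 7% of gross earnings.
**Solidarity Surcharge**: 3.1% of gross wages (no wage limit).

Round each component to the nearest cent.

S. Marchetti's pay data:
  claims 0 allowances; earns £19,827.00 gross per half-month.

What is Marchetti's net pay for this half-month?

Wage Tax: taxable = £19,827.00
  £954.80 + 21% × (£19,827.00 − £11,200.00) = £954.80 + 21% × £8,627.00 = £2,766.47
Long-Term Care Levy: 7% × £19,827.00 = £1,387.89
Solidarity Surcharge: 3.1% × £19,827.00 = £614.64
Total withheld: £2,766.47 + £1,387.89 + £614.64 = £4,769.00
Net pay: £19,827.00 − £4,769.00 = £15,058.00

£15,058.00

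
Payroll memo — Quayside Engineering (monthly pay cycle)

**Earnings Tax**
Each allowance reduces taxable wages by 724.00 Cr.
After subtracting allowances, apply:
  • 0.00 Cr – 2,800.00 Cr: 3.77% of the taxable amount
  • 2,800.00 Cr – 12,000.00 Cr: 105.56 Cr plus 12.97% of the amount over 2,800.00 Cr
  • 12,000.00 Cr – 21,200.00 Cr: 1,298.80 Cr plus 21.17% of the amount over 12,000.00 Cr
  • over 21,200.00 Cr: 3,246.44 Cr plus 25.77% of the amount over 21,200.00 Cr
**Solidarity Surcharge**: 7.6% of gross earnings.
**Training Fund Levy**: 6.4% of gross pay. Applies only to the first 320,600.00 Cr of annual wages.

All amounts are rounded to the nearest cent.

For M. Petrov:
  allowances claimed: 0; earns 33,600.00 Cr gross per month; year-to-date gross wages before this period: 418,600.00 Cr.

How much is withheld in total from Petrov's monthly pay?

8,995.52 Cr

Earnings Tax: taxable = 33,600.00 Cr
  3,246.44 Cr + 25.77% × (33,600.00 Cr − 21,200.00 Cr) = 3,246.44 Cr + 25.77% × 12,400.00 Cr = 6,441.92 Cr
Solidarity Surcharge: 7.6% × 33,600.00 Cr = 2,553.60 Cr
Training Fund Levy: YTD 418,600.00 Cr ≥ cap 320,600.00 Cr → 0.00 Cr
Total: 6,441.92 Cr + 2,553.60 Cr + 0.00 Cr = 8,995.52 Cr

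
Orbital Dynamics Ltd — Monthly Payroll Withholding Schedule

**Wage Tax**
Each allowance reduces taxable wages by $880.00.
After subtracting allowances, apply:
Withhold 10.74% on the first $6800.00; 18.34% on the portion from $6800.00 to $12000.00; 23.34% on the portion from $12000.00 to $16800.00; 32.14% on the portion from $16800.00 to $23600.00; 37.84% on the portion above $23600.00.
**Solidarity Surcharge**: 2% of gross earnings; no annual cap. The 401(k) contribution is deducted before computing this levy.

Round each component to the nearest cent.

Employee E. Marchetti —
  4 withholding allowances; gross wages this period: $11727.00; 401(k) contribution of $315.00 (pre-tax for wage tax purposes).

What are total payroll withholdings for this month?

$1158.83

Wage Tax: taxable = $11727.00 − $315.00 − 4×$880.00 = $7892.00
  $730.32 + 18.34% × ($7892.00 − $6800.00) = $730.32 + 18.34% × $1092.00 = $930.59
Solidarity Surcharge: 2% × $11412.00 = $228.24
Total: $930.59 + $228.24 = $1158.83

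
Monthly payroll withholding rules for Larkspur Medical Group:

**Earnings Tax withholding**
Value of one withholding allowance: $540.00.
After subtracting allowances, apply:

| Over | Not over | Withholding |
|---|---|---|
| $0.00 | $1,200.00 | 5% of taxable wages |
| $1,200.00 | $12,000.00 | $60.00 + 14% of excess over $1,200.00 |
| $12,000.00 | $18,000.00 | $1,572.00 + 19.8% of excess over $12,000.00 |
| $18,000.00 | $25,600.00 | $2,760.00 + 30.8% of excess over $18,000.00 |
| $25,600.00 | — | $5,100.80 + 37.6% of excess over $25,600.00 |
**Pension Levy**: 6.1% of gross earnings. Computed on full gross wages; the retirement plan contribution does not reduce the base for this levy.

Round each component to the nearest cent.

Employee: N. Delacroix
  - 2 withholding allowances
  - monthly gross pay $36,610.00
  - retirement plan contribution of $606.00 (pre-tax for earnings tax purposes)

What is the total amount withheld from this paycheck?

Earnings Tax: taxable = $36,610.00 − $606.00 − 2×$540.00 = $34,924.00
  $5,100.80 + 37.6% × ($34,924.00 − $25,600.00) = $5,100.80 + 37.6% × $9,324.00 = $8,606.62
Pension Levy: 6.1% × $36,610.00 = $2,233.21
Total: $8,606.62 + $2,233.21 = $10,839.83

$10,839.83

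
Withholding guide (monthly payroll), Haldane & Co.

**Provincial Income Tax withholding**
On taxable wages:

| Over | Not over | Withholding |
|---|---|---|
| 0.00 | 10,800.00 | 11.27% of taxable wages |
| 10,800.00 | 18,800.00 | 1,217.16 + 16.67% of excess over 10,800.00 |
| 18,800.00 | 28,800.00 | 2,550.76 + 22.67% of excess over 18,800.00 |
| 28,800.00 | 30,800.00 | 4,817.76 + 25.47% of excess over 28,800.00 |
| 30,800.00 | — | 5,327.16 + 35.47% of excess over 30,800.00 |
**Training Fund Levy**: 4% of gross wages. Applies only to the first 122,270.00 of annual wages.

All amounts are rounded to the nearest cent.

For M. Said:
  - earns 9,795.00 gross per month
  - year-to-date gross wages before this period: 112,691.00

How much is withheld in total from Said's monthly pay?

1,487.06

Provincial Income Tax: taxable = 9,795.00
  11.27% × 9,795.00 = 1,103.90
Training Fund Levy: cap 122,270.00 − YTD 112,691.00 = 9,579.00 subject; 4% × 9,579.00 = 383.16
Total: 1,103.90 + 383.16 = 1,487.06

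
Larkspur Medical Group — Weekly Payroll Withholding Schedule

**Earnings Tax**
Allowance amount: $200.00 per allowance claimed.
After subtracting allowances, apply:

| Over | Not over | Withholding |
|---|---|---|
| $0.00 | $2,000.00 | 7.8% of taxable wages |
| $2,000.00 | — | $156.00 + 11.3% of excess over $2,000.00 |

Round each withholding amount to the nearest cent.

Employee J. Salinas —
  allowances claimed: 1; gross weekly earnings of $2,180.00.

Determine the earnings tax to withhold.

Earnings Tax: taxable = $2,180.00 − 1×$200.00 = $1,980.00
  7.8% × $1,980.00 = $154.44

$154.44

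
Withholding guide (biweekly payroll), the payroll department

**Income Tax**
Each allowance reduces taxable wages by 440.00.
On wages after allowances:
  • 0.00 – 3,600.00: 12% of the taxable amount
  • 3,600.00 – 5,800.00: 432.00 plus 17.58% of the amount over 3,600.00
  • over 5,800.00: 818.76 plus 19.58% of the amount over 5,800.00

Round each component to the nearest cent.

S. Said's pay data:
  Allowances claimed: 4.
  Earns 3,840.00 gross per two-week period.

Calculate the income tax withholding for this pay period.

Income Tax: taxable = 3,840.00 − 4×440.00 = 2,080.00
  12% × 2,080.00 = 249.60

249.60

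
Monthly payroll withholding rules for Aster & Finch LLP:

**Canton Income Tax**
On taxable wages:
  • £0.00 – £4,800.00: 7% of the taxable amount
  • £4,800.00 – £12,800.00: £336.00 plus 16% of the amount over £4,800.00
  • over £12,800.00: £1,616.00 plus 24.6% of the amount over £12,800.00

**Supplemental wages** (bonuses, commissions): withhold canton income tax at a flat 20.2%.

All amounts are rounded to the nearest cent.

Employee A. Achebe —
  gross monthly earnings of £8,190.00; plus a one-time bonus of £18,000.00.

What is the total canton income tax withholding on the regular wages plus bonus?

£4,514.40

Canton Income Tax: taxable = £8,190.00
  £336.00 + 16% × (£8,190.00 − £4,800.00) = £336.00 + 16% × £3,390.00 = £878.40
Supplemental (20.2% flat on bonus): 20.2% × £18,000.00 = £3,636.00
Total canton income tax: £878.40 + £3,636.00 = £4,514.40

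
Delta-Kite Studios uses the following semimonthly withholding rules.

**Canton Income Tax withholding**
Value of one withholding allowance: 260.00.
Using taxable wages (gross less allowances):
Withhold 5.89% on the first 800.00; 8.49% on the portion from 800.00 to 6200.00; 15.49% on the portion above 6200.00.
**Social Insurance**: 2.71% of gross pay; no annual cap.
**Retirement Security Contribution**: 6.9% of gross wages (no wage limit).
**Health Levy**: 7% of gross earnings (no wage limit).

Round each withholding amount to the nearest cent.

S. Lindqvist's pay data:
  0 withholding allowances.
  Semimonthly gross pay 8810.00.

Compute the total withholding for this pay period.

Canton Income Tax: taxable = 8810.00
  505.58 + 15.49% × (8810.00 − 6200.00) = 505.58 + 15.49% × 2610.00 = 909.87
Social Insurance: 2.71% × 8810.00 = 238.75
Retirement Security Contribution: 6.9% × 8810.00 = 607.89
Health Levy: 7% × 8810.00 = 616.70
Total: 909.87 + 238.75 + 607.89 + 616.70 = 2373.21

2373.21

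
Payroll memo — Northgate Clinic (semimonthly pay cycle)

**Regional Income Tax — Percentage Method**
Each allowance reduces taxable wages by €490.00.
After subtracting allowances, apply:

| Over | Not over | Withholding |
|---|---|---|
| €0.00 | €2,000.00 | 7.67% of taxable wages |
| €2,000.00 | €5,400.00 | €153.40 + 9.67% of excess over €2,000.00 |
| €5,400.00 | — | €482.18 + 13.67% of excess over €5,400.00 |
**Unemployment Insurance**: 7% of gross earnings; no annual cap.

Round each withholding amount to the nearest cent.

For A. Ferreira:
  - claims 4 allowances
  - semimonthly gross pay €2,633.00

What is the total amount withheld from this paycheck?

€235.93

Regional Income Tax: taxable = €2,633.00 − 4×€490.00 = €673.00
  7.67% × €673.00 = €51.62
Unemployment Insurance: 7% × €2,633.00 = €184.31
Total: €51.62 + €184.31 = €235.93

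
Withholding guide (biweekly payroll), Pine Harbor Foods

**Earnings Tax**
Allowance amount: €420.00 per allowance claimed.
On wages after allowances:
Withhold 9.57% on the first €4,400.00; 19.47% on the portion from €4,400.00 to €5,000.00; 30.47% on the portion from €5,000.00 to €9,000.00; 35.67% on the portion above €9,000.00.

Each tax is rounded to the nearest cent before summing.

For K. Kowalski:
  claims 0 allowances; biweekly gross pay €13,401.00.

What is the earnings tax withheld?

€3,326.54

Earnings Tax: taxable = €13,401.00
  €1,756.70 + 35.67% × (€13,401.00 − €9,000.00) = €1,756.70 + 35.67% × €4,401.00 = €3,326.54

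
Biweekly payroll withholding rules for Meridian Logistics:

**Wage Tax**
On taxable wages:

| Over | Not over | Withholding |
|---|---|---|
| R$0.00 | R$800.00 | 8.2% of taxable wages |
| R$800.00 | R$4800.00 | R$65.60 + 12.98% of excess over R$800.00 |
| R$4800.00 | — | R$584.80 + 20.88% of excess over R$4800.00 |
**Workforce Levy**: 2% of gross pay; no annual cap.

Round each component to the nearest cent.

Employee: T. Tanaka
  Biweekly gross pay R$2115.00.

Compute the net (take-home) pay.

R$1836.41

Wage Tax: taxable = R$2115.00
  R$65.60 + 12.98% × (R$2115.00 − R$800.00) = R$65.60 + 12.98% × R$1315.00 = R$236.29
Workforce Levy: 2% × R$2115.00 = R$42.30
Total withheld: R$236.29 + R$42.30 = R$278.59
Net pay: R$2115.00 − R$278.59 = R$1836.41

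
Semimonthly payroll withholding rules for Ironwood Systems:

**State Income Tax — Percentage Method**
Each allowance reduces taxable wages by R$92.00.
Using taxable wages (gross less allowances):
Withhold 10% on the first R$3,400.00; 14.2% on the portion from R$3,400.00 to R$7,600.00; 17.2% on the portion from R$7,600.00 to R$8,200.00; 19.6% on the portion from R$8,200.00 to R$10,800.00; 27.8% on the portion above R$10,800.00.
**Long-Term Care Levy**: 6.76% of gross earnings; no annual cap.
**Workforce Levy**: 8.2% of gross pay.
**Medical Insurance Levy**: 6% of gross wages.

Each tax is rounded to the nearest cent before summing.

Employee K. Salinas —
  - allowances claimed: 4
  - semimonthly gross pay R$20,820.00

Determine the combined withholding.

State Income Tax: taxable = R$20,820.00 − 4×R$92.00 = R$20,452.00
  R$1,549.20 + 27.8% × (R$20,452.00 − R$10,800.00) = R$1,549.20 + 27.8% × R$9,652.00 = R$4,232.46
Long-Term Care Levy: 6.76% × R$20,820.00 = R$1,407.43
Workforce Levy: 8.2% × R$20,820.00 = R$1,707.24
Medical Insurance Levy: 6% × R$20,820.00 = R$1,249.20
Total: R$4,232.46 + R$1,407.43 + R$1,707.24 + R$1,249.20 = R$8,596.33

R$8,596.33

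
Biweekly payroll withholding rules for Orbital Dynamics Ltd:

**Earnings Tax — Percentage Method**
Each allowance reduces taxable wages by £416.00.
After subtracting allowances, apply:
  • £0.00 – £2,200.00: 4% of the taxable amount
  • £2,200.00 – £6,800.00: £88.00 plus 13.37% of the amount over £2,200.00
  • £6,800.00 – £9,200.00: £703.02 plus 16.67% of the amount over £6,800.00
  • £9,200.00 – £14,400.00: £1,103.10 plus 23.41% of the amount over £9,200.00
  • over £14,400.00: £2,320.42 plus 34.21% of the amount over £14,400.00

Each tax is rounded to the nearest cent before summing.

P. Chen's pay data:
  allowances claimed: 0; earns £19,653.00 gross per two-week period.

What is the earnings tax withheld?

£4,117.47

Earnings Tax: taxable = £19,653.00
  £2,320.42 + 34.21% × (£19,653.00 − £14,400.00) = £2,320.42 + 34.21% × £5,253.00 = £4,117.47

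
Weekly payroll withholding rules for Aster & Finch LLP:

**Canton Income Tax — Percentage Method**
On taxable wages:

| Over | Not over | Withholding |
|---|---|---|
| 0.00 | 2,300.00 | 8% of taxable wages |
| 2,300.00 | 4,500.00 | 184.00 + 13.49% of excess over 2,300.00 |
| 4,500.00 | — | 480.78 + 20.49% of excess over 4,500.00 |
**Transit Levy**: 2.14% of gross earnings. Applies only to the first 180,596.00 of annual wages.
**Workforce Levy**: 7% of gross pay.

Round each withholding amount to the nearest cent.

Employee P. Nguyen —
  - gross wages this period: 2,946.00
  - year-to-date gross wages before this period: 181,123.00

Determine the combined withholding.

477.37

Canton Income Tax: taxable = 2,946.00
  184.00 + 13.49% × (2,946.00 − 2,300.00) = 184.00 + 13.49% × 646.00 = 271.15
Transit Levy: YTD 181,123.00 ≥ cap 180,596.00 → 0.00
Workforce Levy: 7% × 2,946.00 = 206.22
Total: 271.15 + 0.00 + 206.22 = 477.37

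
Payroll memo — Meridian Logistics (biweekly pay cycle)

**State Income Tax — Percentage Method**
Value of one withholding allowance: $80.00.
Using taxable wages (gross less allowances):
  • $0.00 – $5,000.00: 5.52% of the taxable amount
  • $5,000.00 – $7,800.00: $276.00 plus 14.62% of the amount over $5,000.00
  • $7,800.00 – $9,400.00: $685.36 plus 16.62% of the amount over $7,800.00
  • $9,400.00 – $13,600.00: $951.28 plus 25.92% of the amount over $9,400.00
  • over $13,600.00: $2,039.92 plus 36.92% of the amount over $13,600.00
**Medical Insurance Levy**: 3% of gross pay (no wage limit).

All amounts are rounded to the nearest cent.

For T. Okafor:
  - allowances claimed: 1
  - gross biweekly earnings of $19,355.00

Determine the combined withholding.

$4,715.78

State Income Tax: taxable = $19,355.00 − 1×$80.00 = $19,275.00
  $2,039.92 + 36.92% × ($19,275.00 − $13,600.00) = $2,039.92 + 36.92% × $5,675.00 = $4,135.13
Medical Insurance Levy: 3% × $19,355.00 = $580.65
Total: $4,135.13 + $580.65 = $4,715.78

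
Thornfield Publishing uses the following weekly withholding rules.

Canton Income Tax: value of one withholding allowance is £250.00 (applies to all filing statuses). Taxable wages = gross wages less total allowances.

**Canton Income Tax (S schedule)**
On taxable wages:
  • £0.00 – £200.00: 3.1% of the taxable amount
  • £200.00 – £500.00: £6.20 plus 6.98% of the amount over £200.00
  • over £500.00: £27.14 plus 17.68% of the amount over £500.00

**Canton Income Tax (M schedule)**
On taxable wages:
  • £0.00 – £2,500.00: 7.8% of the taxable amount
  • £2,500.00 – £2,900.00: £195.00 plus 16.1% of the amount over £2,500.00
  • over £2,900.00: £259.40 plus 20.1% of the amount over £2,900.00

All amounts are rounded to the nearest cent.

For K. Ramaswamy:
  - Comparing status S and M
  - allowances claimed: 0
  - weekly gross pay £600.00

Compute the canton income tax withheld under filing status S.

Canton Income Tax (S): taxable = £600.00
  £27.14 + 17.68% × (£600.00 − £500.00) = £27.14 + 17.68% × £100.00 = £44.82

£44.82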